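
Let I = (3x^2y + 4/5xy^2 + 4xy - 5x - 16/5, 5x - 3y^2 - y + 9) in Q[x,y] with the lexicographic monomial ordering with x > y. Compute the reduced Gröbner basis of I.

The reduced Gröbner basis is the canonical form of the ideal for this ordering.

f_1 = 3x^2y + 4/5xy^2 + 4xy - 5x - 16/5, LT = x^2y.
f_2 = 5x - 3y^2 - y + 9, LT = x.

S(f_1,f_2): lcm = x^2y. S = 3/5xy^3 + 7/15xy^2 - 7/15xy - 5/3x - 16/15.
  reduce S modulo (f_1, f_2):
  remainder 9/25y^5 + 2/5y^4 - 19/15y^3 - 29/15y^2 + 38/75y + 29/15 ≠ 0; add g_3 = 9/25y^5 + 2/5y^4 - 19/15y^3 - 29/15y^2 + 38/75y + 29/15 to the basis.

The other S-polynomials (S(f_1,g_3), S(f_2,g_3)) all reduce to 0 modulo the current basis, so we have a Gröbner basis.
Inter-reduce: drop elements whose leading term is divisible by another's, tail-reduce, and make monic.

G = {x - 3/5y^2 - 1/5y + 9/5, y^5 + 10/9y^4 - 95/27y^3 - 145/27y^2 + 38/27y + 145/27}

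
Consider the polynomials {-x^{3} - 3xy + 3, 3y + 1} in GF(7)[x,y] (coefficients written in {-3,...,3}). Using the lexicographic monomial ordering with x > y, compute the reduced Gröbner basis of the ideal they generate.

Buchberger's algorithm terminates because the ascending chain of leading-term ideals stabilizes.

f_1 = -x^{3} - 3xy + 3, LT = x^{3}.
f_2 = 3y + 1, LT = y.

The S-polynomials (S(f_1,f_2)) all reduce to 0 modulo the current basis, so we have a Gröbner basis.

G = {x^{3} - x - 3, y - 2}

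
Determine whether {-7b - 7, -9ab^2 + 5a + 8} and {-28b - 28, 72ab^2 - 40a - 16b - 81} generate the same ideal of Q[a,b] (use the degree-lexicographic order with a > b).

Two ideals are equal iff their reduced Gröbner bases coincide (the reduced basis is unique for a fixed ordering).
Buchberger on the first generating set:
f_1 = -7b - 7, LT = b.
f_2 = -9ab^2 + 5a + 8, LT = ab^2.

S(f_1,f_2): lcm = ab^2. S = ab + 5/9a + 8/9.
  leading term ab: subtract (-1/7a)·f_1 from ab + 5/9a + 8/9 → -4/9a + 8/9
  leading term a: no divisor's leading term divides it; move -4/9a to the remainder.
  leading term 1: no divisor's leading term divides it; move 8/9 to the remainder.
  remainder -4/9a + 8/9 ≠ 0; add g_3 = -4/9a + 8/9 to the basis.

S(f_1,g_3): leading monomials are coprime, so the S-polynomial reduces to 0 (Buchberger's first criterion).
S(f_2,g_3): lcm = ab^2. S = 2b^2 - 5/9a - 8/9.
  leading term b^2: subtract (-2/7b)·f_1 from 2b^2 - 5/9a - 8/9 → -5/9a - 2b - 8/9
  leading term a: subtract (5/4)·g_3 from -5/9a - 2b - 8/9 → -2b - 2
  leading term b: subtract (2/7)·f_1 from -2b - 2 → 0
  remainder 0.

Every S-polynomial of the final basis reduces to 0, so we have a Gröbner basis.
Inter-reduce: drop elements whose leading term is divisible by another's, tail-reduce, and make monic.
Reduced Gröbner basis: {a - 2, b + 1}.

Buchberger on the second generating set:
h_1 = -28b - 28, LT = b.
h_2 = 72ab^2 - 40a - 16b - 81, LT = ab^2.

S(h_1,h_2): lcm = ab^2. S = ab + 5/9a + 2/9b + 9/8.
  leading term ab: subtract (-1/28a)·h_1 from ab + 5/9a + 2/9b + 9/8 → -4/9a + 2/9b + 9/8
  leading term a: no divisor's leading term divides it; move -4/9a to the remainder.
  leading term b: subtract (-1/126)·h_1 from 2/9b + 9/8 → 65/72
  leading term 1: no divisor's leading term divides it; move 65/72 to the remainder.
  remainder -4/9a + 65/72 ≠ 0; add k_3 = -4/9a + 65/72 to the basis.

S(h_1,k_3): leading monomials are coprime, so the S-polynomial reduces to 0 (Buchberger's first criterion).
S(h_2,k_3): lcm = ab^2. S = 65/32b^2 - 5/9a - 2/9b - 9/8.
  leading term b^2: subtract (-65/896b)·h_1 from 65/32b^2 - 5/9a - 2/9b - 9/8 → -5/9a - 649/288b - 9/8
  leading term a: subtract (5/4)·k_3 from -5/9a - 649/288b - 9/8 → -649/288b - 649/288
  leading term b: subtract (649/8064)·h_1 from -649/288b - 649/288 → 0
  remainder 0.

Every S-polynomial of the final basis reduces to 0, so we have a Gröbner basis.
Inter-reduce: drop elements whose leading term is divisible by another's, tail-reduce, and make monic.
Reduced Gröbner basis: {a - 65/32, b + 1}.

Since the reduced bases disagree, the two ideals are not the same.

No, the ideals differ.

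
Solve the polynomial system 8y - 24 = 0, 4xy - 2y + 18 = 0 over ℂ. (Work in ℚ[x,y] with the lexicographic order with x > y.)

Compute a lex Gröbner basis by Buchberger's algorithm.
f_1 = 8y - 24, LT = y.
f_2 = 4xy - 2y + 18, LT = xy.

S(f_1,f_2): lcm = xy. S = -3x + ½y - 9/2.
  leading term x: no divisor's leading term divides it; move -3x to the remainder.
  leading term y: subtract (1/16)·f_1 from ½y - 9/2 → -3
  leading term 1: no divisor's leading term divides it; move -3 to the remainder.
  remainder -3x - 3 ≠ 0; add h_3 = -3x - 3 to the basis.

S(f_1,h_3): leading monomials are coprime, so the S-polynomial reduces to 0 (Buchberger's first criterion).
S(f_2,h_3): lcm = xy. S = -3/2y + 9/2.
  leading term y: subtract (-3/16)·f_1 from -3/2y + 9/2 → 0
  remainder 0.

Every S-polynomial of the final basis reduces to 0, so we have a Gröbner basis.
Inter-reduce: drop elements whose leading term is divisible by another's, tail-reduce, and make monic.
Reduced Gröbner basis: {x + 1, y - 3}.

Since the basis is lex-ordered, y - 3 is univariate in y. Its roots are {3}. Back-substituting each root into the other basis elements fixes the other coordinates.
  y = 3: the earlier basis element becomes x + 1 = 0, giving x = -1 — point (-1, 3).

{(-1, 3)}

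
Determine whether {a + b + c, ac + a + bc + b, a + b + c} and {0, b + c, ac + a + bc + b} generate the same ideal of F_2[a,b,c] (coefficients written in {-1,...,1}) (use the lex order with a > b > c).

Since reduced Gröbner bases are canonical representatives of ideals under a given ordering, it suffices to compute and compare them.
Buchberger on the first generating set:
f_1 = a + b + c, LT = a.
f_2 = ac + a + bc + b, LT = ac.
f_3 = a + b + c, LT = a.

S(f_1,f_2): lcm = ac. S = a + b + c^2.
  leading term a: subtract (1)·f_1 from a + b + c^2 → c^2 + c
  leading term c^2: no divisor's leading term divides it; move c^2 to the remainder.
  leading term c: no divisor's leading term divides it; move c to the remainder.
  remainder c^2 + c ≠ 0; add g_4 = c^2 + c to the basis.

S(f_1,f_3): lcm = a. S = 0.
  remainder 0.

S(f_2,f_3): lcm = ac. S = a + b + c^2.
  leading term a: subtract (1)·f_1 from a + b + c^2 → c^2 + c
  leading term c^2: subtract (1)·g_4 from c^2 + c → 0
  remainder 0.

S(f_1,g_4): leading monomials are coprime, so the S-polynomial reduces to 0 (Buchberger's first criterion).
S(f_2,g_4): lcm = ac^2. S = bc^2 + bc.
  leading term bc^2: subtract (b)·g_4 from bc^2 + bc → 0
  remainder 0.

S(f_3,g_4): leading monomials are coprime, so the S-polynomial reduces to 0 (Buchberger's first criterion).
Every S-polynomial of the final basis reduces to 0, so we have a Gröbner basis.
Inter-reduce: drop elements whose leading term is divisible by another's, tail-reduce, and make monic.
Reduced Gröbner basis: {a + b + c, c^2 + c}.

Buchberger on the second generating set:
h_1 = b + c, LT = b.
h_2 = ac + a + bc + b, LT = ac.

S(h_1,h_2): leading monomials are coprime, so the S-polynomial reduces to 0 (Buchberger's first criterion).
Every S-polynomial of the final basis reduces to 0, so we have a Gröbner basis.
Inter-reduce: drop elements whose leading term is divisible by another's, tail-reduce, and make monic.
Reduced Gröbner basis: {ac + a + c^2 + c, b + c}.

Since the reduced bases disagree, the two ideals are not the same.

No, the ideals differ.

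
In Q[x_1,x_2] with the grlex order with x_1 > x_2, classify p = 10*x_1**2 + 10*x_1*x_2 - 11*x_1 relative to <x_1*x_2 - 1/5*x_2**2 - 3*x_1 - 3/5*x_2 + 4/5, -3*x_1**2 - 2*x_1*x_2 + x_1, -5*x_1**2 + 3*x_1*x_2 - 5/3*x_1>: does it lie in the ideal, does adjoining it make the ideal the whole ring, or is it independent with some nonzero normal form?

10*x_1**2 + 10*x_1*x_2 - 11*x_1 lies in I (it reduces to 0).

First compute the reduced Gröbner basis of I by Buchberger's algorithm.
f_1 = x_1*x_2 - 1/5*x_2**2 - 3*x_1 - 3/5*x_2 + 4/5, LT = x_1*x_2.
f_2 = -3*x_1**2 - 2*x_1*x_2 + x_1, LT = x_1**2.
f_3 = -5*x_1**2 + 3*x_1*x_2 - 5/3*x_1, LT = x_1**2.

S(f_1,f_2): lcm = x_1**2*x_2. S = -13/15*x_1*x_2**2 - 3*x_1**2 - 4/15*x_1*x_2 + 4/5*x_1.
  reduce S modulo (f_1, f_2, f_3):
  remainder -13/75*x_2**3 - 52/75*x_2**2 - 14/5*x_1 + 13/75*x_2 + 52/75 ≠ 0; add h_4 = -13/75*x_2**3 - 52/75*x_2**2 - 14/5*x_1 + 13/75*x_2 + 52/75 to the basis.

S(f_1,f_3): lcm = x_1**2*x_2. S = 2/5*x_1*x_2**2 - 3*x_1**2 - 14/15*x_1*x_2 + 4/5*x_1.
  reduce S modulo (f_1, f_2, f_3, h_4):
  remainder 28/75*x_2**2 + 69/13*x_1 + 28/25*x_2 - 112/75 ≠ 0; add h_5 = 28/75*x_2**2 + 69/13*x_1 + 28/25*x_2 - 112/75 to the basis.

S(f_2,f_3): lcm = x_1**2. S = 19/15*x_1*x_2 - 2/3*x_1.
  reduce S modulo (f_1, f_2, f_3, h_4, h_5):
  remainder -2557/5460*x_1 ≠ 0; add h_6 = -2557/5460*x_1 to the basis.

The other S-polynomials (S(f_1,h_4), S(f_2,h_4), S(f_3,h_4), S(f_1,h_5), S(f_2,h_5), S(f_3,h_5), S(h_4,h_5), S(f_1,h_6), S(f_2,h_6), S(f_3,h_6), S(h_4,h_6), S(h_5,h_6)) all reduce to 0 modulo the current basis, so we have a Gröbner basis.
Inter-reduce: drop elements whose leading term is divisible by another's, tail-reduce, and make monic.
Reduced Gröbner basis: {x_2**2 + 3*x_2 - 4, x_1}.
Label its elements g_1 = x_2**2 + 3*x_2 - 4, g_2 = x_1.

Reduce p = 10*x_1**2 + 10*x_1*x_2 - 11*x_1 modulo G:
  leading term x_1**2: subtract (10*x_1)·g_2 from 10*x_1**2 + 10*x_1*x_2 - 11*x_1 → 10*x_1*x_2 - 11*x_1
  leading term x_1*x_2: subtract (10*x_2)·g_2 from 10*x_1*x_2 - 11*x_1 → -11*x_1
  leading term x_1: subtract (-11)·g_2 from -11*x_1 → 0
  normal form = 0.
Since the normal form is 0, p ∈ I.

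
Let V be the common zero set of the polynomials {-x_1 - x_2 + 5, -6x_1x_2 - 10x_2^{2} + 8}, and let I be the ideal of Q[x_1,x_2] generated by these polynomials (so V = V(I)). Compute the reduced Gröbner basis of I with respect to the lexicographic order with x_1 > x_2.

G = {x_1 + x_2 - 5, x_2^{2} + \tfrac{15}{2}x_2 - 2}

f_1 = -x_1 - x_2 + 5, LT = x_1.
f_2 = -6x_1x_2 - 10x_2^{2} + 8, LT = x_1x_2.

S(f_1,f_2): lcm = x_1x_2. S = -\tfrac{2}{3}x_2^{2} - 5x_2 + \tfrac{4}{3}.
  reduce S modulo (f_1, f_2):
  remainder -\tfrac{2}{3}x_2^{2} - 5x_2 + \tfrac{4}{3} ≠ 0; add g_3 = -\tfrac{2}{3}x_2^{2} - 5x_2 + \tfrac{4}{3} to the basis.

The other S-polynomials (S(f_1,g_3), S(f_2,g_3)) all reduce to 0 modulo the current basis, so we have a Gröbner basis.
Inter-reduce: drop elements whose leading term is divisible by another's, tail-reduce, and make monic.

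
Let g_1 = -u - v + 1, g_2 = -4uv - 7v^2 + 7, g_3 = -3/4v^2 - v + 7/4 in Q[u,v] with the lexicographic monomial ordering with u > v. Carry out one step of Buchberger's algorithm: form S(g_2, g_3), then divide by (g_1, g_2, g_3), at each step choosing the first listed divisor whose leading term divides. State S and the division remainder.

S(g_2, g_3) = -4/3uv + 7/3u + 7/4v^3 - 7/4v; remainder on division = 0.

lcm(LM(g_2), LM(g_3)) = uv^2.
S = (lcm/LT(g_2))·g_2 − (lcm/LT(g_3))·g_3 = -4/3uv + 7/3u + 7/4v^3 - 7/4v.
Reduce S modulo (g_1, g_2, g_3) in that order:
  leading term uv: subtract (4/3v)·g_1 from -4/3uv + 7/3u + 7/4v^3 - 7/4v → 7/3u + 7/4v^3 + 4/3v^2 - 37/12v
  leading term u: subtract (-7/3)·g_1 from 7/3u + 7/4v^3 + 4/3v^2 - 37/12v → 7/4v^3 + 4/3v^2 - 65/12v + 7/3
  leading term v^3: subtract (-7/3v)·g_3 from 7/4v^3 + 4/3v^2 - 65/12v + 7/3 → -v^2 - 4/3v + 7/3
  leading term v^2: subtract (4/3)·g_3 from -v^2 - 4/3v + 7/3 → 0
The remainder is 0, so this S-polynomial contributes no new basis element.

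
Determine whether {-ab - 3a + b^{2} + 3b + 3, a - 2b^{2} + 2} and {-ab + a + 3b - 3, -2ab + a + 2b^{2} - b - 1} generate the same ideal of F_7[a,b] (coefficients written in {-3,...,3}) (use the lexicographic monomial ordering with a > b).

Two ideals are equal iff their reduced Gröbner bases coincide (the reduced basis is unique for a fixed ordering).
Buchberger on the first generating set:
f_1 = -ab - 3a + b^{2} + 3b + 3, LT = ab.
f_2 = a - 2b^{2} + 2, LT = a.

S(f_1,f_2): lcm = ab. S = 3a + 2b^{3} - b^{2} + 2b - 3.
  reduce S modulo (f_1, f_2):
  remainder 2b^{3} - 2b^{2} + 2b - 2 ≠ 0; add g_3 = 2b^{3} - 2b^{2} + 2b - 2 to the basis.

The other S-polynomials (S(f_1,g_3), S(f_2,g_3)) all reduce to 0 modulo the current basis, so we have a Gröbner basis.
Inter-reduce: drop elements whose leading term is divisible by another's, tail-reduce, and make monic.
Reduced Gröbner basis: {a - 2b^{2} + 2, b^{3} - b^{2} + b - 1}.

Buchberger on the second generating set:
h_1 = -ab + a + 3b - 3, LT = ab.
h_2 = -2ab + a + 2b^{2} - b - 1, LT = ab.

S(h_1,h_2): lcm = ab. S = 3a + b^{2} - 1.
  reduce S modulo (h_1, h_2):
  remainder 3a + b^{2} - 1 ≠ 0; add k_3 = 3a + b^{2} - 1 to the basis.

S(h_1,k_3): lcm = ab. S = -a + 2b^{3} + 2b + 3.
  reduce S modulo (h_1, h_2, k_3):
  remainder 2b^{3} - 2b^{2} + 2b - 2 ≠ 0; add k_4 = 2b^{3} - 2b^{2} + 2b - 2 to the basis.

The other S-polynomials (S(h_2,k_3), S(h_1,k_4), S(h_2,k_4), S(k_3,k_4)) all reduce to 0 modulo the current basis, so we have a Gröbner basis.
Inter-reduce: drop elements whose leading term is divisible by another's, tail-reduce, and make monic.
Reduced Gröbner basis: {a - 2b^{2} + 2, b^{3} - b^{2} + b - 1}.

Same reduced basis, so the two generating sets span the same ideal.

Yes, the ideals are equal.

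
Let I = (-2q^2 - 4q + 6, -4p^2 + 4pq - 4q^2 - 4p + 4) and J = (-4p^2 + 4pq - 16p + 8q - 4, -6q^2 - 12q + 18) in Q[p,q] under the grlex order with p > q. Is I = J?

Two ideals are equal iff their reduced Gröbner bases coincide (the reduced basis is unique for a fixed ordering).
Buchberger on the first generating set:
f_1 = -2q^2 - 4q + 6, LT = q^2.
f_2 = -4p^2 + 4pq - 4q^2 - 4p + 4, LT = p^2.

S(f_1,f_2): leading monomials are coprime, so the S-polynomial reduces to 0 (Buchberger's first criterion).
Every S-polynomial of the final basis reduces to 0, so we have a Gröbner basis.
Inter-reduce: drop elements whose leading term is divisible by another's, tail-reduce, and make monic.
Reduced Gröbner basis: {p^2 - pq + p - 2q + 2, q^2 + 2q - 3}.

Buchberger on the second generating set:
h_1 = -4p^2 + 4pq - 16p + 8q - 4, LT = p^2.
h_2 = -6q^2 - 12q + 18, LT = q^2.

S(h_1,h_2): leading monomials are coprime, so the S-polynomial reduces to 0 (Buchberger's first criterion).
Every S-polynomial of the final basis reduces to 0, so we have a Gröbner basis.
Inter-reduce: drop elements whose leading term is divisible by another's, tail-reduce, and make monic.
Reduced Gröbner basis: {p^2 - pq + 4p - 2q + 1, q^2 + 2q - 3}.

These differ, so the ideals are not equal.

No, the ideals differ.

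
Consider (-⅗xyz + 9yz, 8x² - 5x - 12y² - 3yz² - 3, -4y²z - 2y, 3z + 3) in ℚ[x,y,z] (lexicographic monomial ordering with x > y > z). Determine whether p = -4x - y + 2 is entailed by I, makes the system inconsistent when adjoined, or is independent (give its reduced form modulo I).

First compute the reduced Gröbner basis of I by Buchberger's algorithm.
f_1 = -⅗xyz + 9yz, LT = xyz.
f_2 = 8x² - 5x - 12y² - 3yz² - 3, LT = x².
f_3 = -4y²z - 2y, LT = y²z.
f_4 = 3z + 3, LT = z.

S(f_1,f_2): lcm = x²yz. S = -115/8xyz + 3/2y³z + ⅜y²z³ + ⅜yz.
  leading term xyz: subtract (575/24)·f_1 from -115/8xyz + 3/2y³z + ⅜y²z³ + ⅜yz → 3/2y³z + ⅜y²z³ - 861/4yz
  leading term y³z: subtract (-⅜y)·f_3 from 3/2y³z + ⅜y²z³ - 861/4yz → ⅜y²z³ - ¾y² - 861/4yz
  leading term y²z³: subtract (-3/32z²)·f_3 from ⅜y²z³ - ¾y² - 861/4yz → -¾y² - 3/16yz² - 861/4yz
  leading term y²: no divisor's leading term divides it; move -¾y² to the remainder.
  leading term yz²: subtract (-1/16yz)·f_4 from -3/16yz² - 861/4yz → -3441/16yz
  leading term yz: subtract (-1147/16y)·f_4 from -3441/16yz → 3441/16y
  leading term y: no divisor's leading term divides it; move 3441/16y to the remainder.
  remainder -¾y² + 3441/16y ≠ 0; add h_5 = -¾y² + 3441/16y to the basis.

S(f_1,f_3): lcm = xy²z. S = -½xy - 15y²z.
  leading term xy: no divisor's leading term divides it; move -½xy to the remainder.
  leading term y²z: subtract (15/4)·f_3 from -15y²z → 15/2y
  leading term y: no divisor's leading term divides it; move 15/2y to the remainder.
  remainder -½xy + 15/2y ≠ 0; add h_6 = -½xy + 15/2y to the basis.

S(f_3,f_4): lcm = y²z. S = -y² + ½y.
  leading term y²: subtract (4/3)·h_5 from -y² + ½y → -1145/4y
  leading term y: no divisor's leading term divides it; move -1145/4y to the remainder.
  remainder -1145/4y ≠ 0; add h_7 = -1145/4y to the basis.

The other S-polynomials (S(f_1,f_4), S(f_2,f_3), S(f_2,f_4), S(f_1,h_5), S(f_2,h_5), S(f_3,h_5), S(f_4,h_5), S(f_1,h_6), S(f_2,h_6), S(f_3,h_6), S(f_4,h_6), S(h_5,h_6), S(f_1,h_7), S(f_2,h_7), S(f_3,h_7), S(f_4,h_7), S(h_5,h_7), S(h_6,h_7)) all reduce to 0 modulo the current basis, so we have a Gröbner basis.
Inter-reduce: drop elements whose leading term is divisible by another's, tail-reduce, and make monic.
Reduced Gröbner basis: {x² - ⅝x - ⅜, y, z + 1}.
Label its elements g_1 = x² - ⅝x - ⅜, g_2 = y, g_3 = z + 1.

Reduce p = -4x - y + 2 modulo G:
  leading term x: no divisor's leading term divides it; move -4x to the remainder.
  leading term y: subtract (-1)·g_2 from -y + 2 → 2
  leading term 1: no divisor's leading term divides it; move 2 to the remainder.
  normal form = -4x + 2.
The normal form is nonzero, so p ∉ I. Since p minus its normal form lies in I, I + (p) = I + (r) where r = -4x + 2; decide whether this ideal is the whole ring.
Run Buchberger on G together with r (pairs among the g_i already reduce to 0 since G is a Gröbner basis):
g_1 = x² - ⅝x - ⅜, LT = x².
g_2 = y, LT = y.
g_3 = z + 1, LT = z.
r = -4x + 2, LT = x.

S(g_1,r): lcm = x². S = -⅛x - ⅜.
  leading term x: subtract (1/32)·r from -⅛x - ⅜ → -7/16
  leading term 1: no divisor's leading term divides it; move -7/16 to the remainder.
  remainder -7/16 ≠ 0; add m_5 = -7/16 to the basis.

The other S-polynomials (S(g_1,g_2), S(g_1,g_3), S(g_2,g_3), S(g_2,r), S(g_3,r), S(g_1,m_5), S(g_2,m_5), S(g_3,m_5), S(r,m_5)) all reduce to 0 modulo the current basis, so we have a Gröbner basis.
Inter-reduce: drop elements whose leading term is divisible by another's, tail-reduce, and make monic.
Reduced Gröbner basis: {1}.
The reduced Gröbner basis of I + (p) is {1}: the ideal is the whole ring, so the enlarged system has no common solution — adjoining p is inconsistent.

Ideal membership is decidable via reduction modulo a Gröbner basis.

Adjoining -4x - y + 2 makes the ideal the whole ring: the system is inconsistent.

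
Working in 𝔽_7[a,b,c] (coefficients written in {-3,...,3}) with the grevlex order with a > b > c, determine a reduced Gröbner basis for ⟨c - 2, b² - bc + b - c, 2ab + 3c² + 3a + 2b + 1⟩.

f_1 = c - 2, LT = c.
f_2 = b² - bc + b - c, LT = b².
f_3 = 2ab + 3c² + 3a + 2b + 1, LT = ab.

S(f_2,f_3): lcm = ab². S = -abc + 2bc² + 3ab - b² - ac + 3b.
  reduce S modulo (f_1, f_2, f_3):
  remainder 2b + 2 ≠ 0; add g_4 = 2b + 2 to the basis.

S(f_3,g_4): lcm = ab. S = -2c² - 3a + b - 3.
  reduce S modulo (f_1, f_2, f_3, g_4):
  remainder -3a + 2 ≠ 0; add g_5 = -3a + 2 to the basis.

The other S-polynomials (S(f_1,f_2), S(f_1,f_3), S(f_1,g_4), S(f_2,g_4), S(f_1,g_5), S(f_2,g_5), S(f_3,g_5), S(g_4,g_5)) all reduce to 0 modulo the current basis, so we have a Gröbner basis.
Inter-reduce: drop elements whose leading term is divisible by another's, tail-reduce, and make monic.

G = {a - 3, b + 1, c - 2}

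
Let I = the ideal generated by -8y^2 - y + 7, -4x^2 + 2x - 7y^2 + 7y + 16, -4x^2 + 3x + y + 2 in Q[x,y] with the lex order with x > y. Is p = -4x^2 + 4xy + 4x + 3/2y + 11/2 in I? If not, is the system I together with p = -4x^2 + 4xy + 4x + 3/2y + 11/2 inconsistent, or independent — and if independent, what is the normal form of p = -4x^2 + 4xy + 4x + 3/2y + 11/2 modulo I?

-4x^2 + 4xy + 4x + 3/2y + 11/2 lies in I (it reduces to 0).

First compute the reduced Gröbner basis of I by Buchberger's algorithm.
f_1 = -8y^2 - y + 7, LT = y^2.
f_2 = -4x^2 + 2x - 7y^2 + 7y + 16, LT = x^2.
f_3 = -4x^2 + 3x + y + 2, LT = x^2.

S(f_2,f_3): lcm = x^2. S = 1/4x + 7/4y^2 - 3/2y - 7/2.
  reduce S modulo (f_1, f_2, f_3):
  remainder 1/4x - 55/32y - 63/32 ≠ 0; add h_4 = 1/4x - 55/32y - 63/32 to the basis.

S(f_2,h_4): lcm = x^2. S = 55/8xy + 59/8x + 7/4y^2 - 7/4y - 4.
  reduce S modulo (f_1, f_2, f_3, h_4):
  remainder 49647/512y + 49647/512 ≠ 0; add h_5 = 49647/512y + 49647/512 to the basis.

The other S-polynomials (S(f_1,f_2), S(f_1,f_3), S(f_1,h_4), S(f_3,h_4), S(f_1,h_5), S(f_2,h_5), S(f_3,h_5), S(h_4,h_5)) all reduce to 0 modulo the current basis, so we have a Gröbner basis.
Inter-reduce: drop elements whose leading term is divisible by another's, tail-reduce, and make monic.
Reduced Gröbner basis: {x - 1, y + 1}.
Label its elements g_1 = x - 1, g_2 = y + 1.

Reduce p = -4x^2 + 4xy + 4x + 3/2y + 11/2 modulo G:
  leading term x^2: subtract (-4x)·g_1 from -4x^2 + 4xy + 4x + 3/2y + 11/2 → 4xy + 3/2y + 11/2
  leading term xy: subtract (4y)·g_1 from 4xy + 3/2y + 11/2 → 11/2y + 11/2
  leading term y: subtract (11/2)·g_2 from 11/2y + 11/2 → 0
  normal form = 0.
Since the normal form is 0, p ∈ I.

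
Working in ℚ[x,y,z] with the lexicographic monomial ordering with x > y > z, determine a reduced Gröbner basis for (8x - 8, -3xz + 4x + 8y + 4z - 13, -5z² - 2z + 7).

G = {x - 1, y + ⅛z - 9/8, z² + ⅖z - 7/5}

f_1 = 8x - 8, LT = x.
f_2 = -3xz + 4x + 8y + 4z - 13, LT = xz.
f_3 = -5z² - 2z + 7, LT = z².

S(f_1,f_2): lcm = xz. S = 4/3x + 8/3y + ⅓z - 13/3.
  leading term x: subtract (⅙)·f_1 from 4/3x + 8/3y + ⅓z - 13/3 → 8/3y + ⅓z - 3
  leading term y: no divisor's leading term divides it; move 8/3y to the remainder.
  leading term z: no divisor's leading term divides it; move ⅓z to the remainder.
  leading term 1: no divisor's leading term divides it; move -3 to the remainder.
  remainder 8/3y + ⅓z - 3 ≠ 0; add g_4 = 8/3y + ⅓z - 3 to the basis.

S(f_1,f_3): leading monomials are coprime, so the S-polynomial reduces to 0 (Buchberger's first criterion).
S(f_2,f_3): lcm = xz². S = -26/15xz + 7/5x - 8/3yz - 4/3z² + 13/3z.
  leading term xz: subtract (-13/60z)·f_1 from -26/15xz + 7/5x - 8/3yz - 4/3z² + 13/3z → 7/5x - 8/3yz - 4/3z² + 13/5z
  leading term x: subtract (7/40)·f_1 from 7/5x - 8/3yz - 4/3z² + 13/5z → -8/3yz - 4/3z² + 13/5z + 7/5
  leading term yz: subtract (-z)·g_4 from -8/3yz - 4/3z² + 13/5z + 7/5 → -z² - ⅖z + 7/5
  leading term z²: subtract (⅕)·f_3 from -z² - ⅖z + 7/5 → 0
  remainder 0.

S(f_1,g_4): leading monomials are coprime, so the S-polynomial reduces to 0 (Buchberger's first criterion).
S(f_2,g_4): leading monomials are coprime, so the S-polynomial reduces to 0 (Buchberger's first criterion).
S(f_3,g_4): leading monomials are coprime, so the S-polynomial reduces to 0 (Buchberger's first criterion).
Every S-polynomial of the final basis reduces to 0, so we have a Gröbner basis.
Inter-reduce: drop elements whose leading term is divisible by another's, tail-reduce, and make monic.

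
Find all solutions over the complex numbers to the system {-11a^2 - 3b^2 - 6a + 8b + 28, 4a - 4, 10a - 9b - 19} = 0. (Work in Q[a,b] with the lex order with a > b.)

Compute a lex Gröbner basis by Buchberger's algorithm.
f_1 = -11a^2 - 6a - 3b^2 + 8b + 28, LT = a^2.
f_2 = 4a - 4, LT = a.
f_3 = 10a - 9b - 19, LT = a.

S(f_1,f_2): lcm = a^2. S = 17/11a + 3/11b^2 - 8/11b - 28/11.
  leading term a: subtract (17/44)·f_2 from 17/11a + 3/11b^2 - 8/11b - 28/11 → 3/11b^2 - 8/11b - 1
  leading term b^2: no divisor's leading term divides it; move 3/11b^2 to the remainder.
  leading term b: no divisor's leading term divides it; move -8/11b to the remainder.
  leading term 1: no divisor's leading term divides it; move -1 to the remainder.
  remainder 3/11b^2 - 8/11b - 1 ≠ 0; add h_4 = 3/11b^2 - 8/11b - 1 to the basis.

S(f_1,f_3): lcm = a^2. S = 9/10ab + 269/110a + 3/11b^2 - 8/11b - 28/11.
  leading term ab: subtract (9/40b)·f_2 from 9/10ab + 269/110a + 3/11b^2 - 8/11b - 28/11 → 269/110a + 3/11b^2 + 19/110b - 28/11
  leading term a: subtract (269/440)·f_2 from 269/110a + 3/11b^2 + 19/110b - 28/11 → 3/11b^2 + 19/110b - 1/10
  leading term b^2: subtract (1)·h_4 from 3/11b^2 + 19/110b - 1/10 → 9/10b + 9/10
  leading term b: no divisor's leading term divides it; move 9/10b to the remainder.
  leading term 1: no divisor's leading term divides it; move 9/10 to the remainder.
  remainder 9/10b + 9/10 ≠ 0; add h_5 = 9/10b + 9/10 to the basis.

The other S-polynomials (S(f_2,f_3), S(f_1,h_4), S(f_2,h_4), S(f_3,h_4), S(f_1,h_5), S(f_2,h_5), S(f_3,h_5), S(h_4,h_5)) all reduce to 0 modulo the current basis, so we have a Gröbner basis.
Inter-reduce: drop elements whose leading term is divisible by another's, tail-reduce, and make monic.
Reduced Gröbner basis: {a - 1, b + 1}.

From the last basis element, b + 1 = 0, so b takes values in {-1}. Each choice, substituted upward through the basis, yields the corresponding point(s) of the solution set.
  b = -1: the earlier basis element becomes a - 1 = 0, giving a = 1 — point (1, -1).
Substituting each solution back into the original system confirms all equations vanish.

{(1, -1)}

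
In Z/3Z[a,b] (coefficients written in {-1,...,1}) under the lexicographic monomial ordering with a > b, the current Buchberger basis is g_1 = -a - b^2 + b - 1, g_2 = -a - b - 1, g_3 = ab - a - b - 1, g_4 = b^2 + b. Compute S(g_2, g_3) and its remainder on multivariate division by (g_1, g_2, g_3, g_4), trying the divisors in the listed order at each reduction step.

lcm(LM(g_2), LM(g_3)) = ab.
S = (lcm/LT(g_2))·g_2 − (lcm/LT(g_3))·g_3 = a + b^2 - b + 1.
Reduce S modulo (g_1, g_2, g_3, g_4) in that order:
  leading term a: subtract (-1)·g_1 from a + b^2 - b + 1 → 0
The remainder is 0, so this S-polynomial contributes no new basis element.

S(g_2, g_3) = a + b^2 - b + 1; remainder on division = 0.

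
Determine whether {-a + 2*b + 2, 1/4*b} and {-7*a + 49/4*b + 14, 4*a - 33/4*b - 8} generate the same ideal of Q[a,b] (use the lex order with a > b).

Yes, the ideals are equal.

Since reduced Gröbner bases are canonical representatives of ideals under a given ordering, it suffices to compute and compare them.
Buchberger on the first generating set:
f_1 = -a + 2*b + 2, LT = a.
f_2 = 1/4*b, LT = b.

The S-polynomials (S(f_1,f_2)) all reduce to 0 modulo the current basis, so we have a Gröbner basis.
Inter-reduce: drop elements whose leading term is divisible by another's, tail-reduce, and make monic.
Reduced Gröbner basis: {a - 2, b}.

Buchberger on the second generating set:
h_1 = -7*a + 49/4*b + 14, LT = a.
h_2 = 4*a - 33/4*b - 8, LT = a.

S(h_1,h_2): lcm = a. S = 5/16*b.
  leading term b: no divisor's leading term divides it; move 5/16*b to the remainder.
  remainder 5/16*b ≠ 0; add k_3 = 5/16*b to the basis.

The other S-polynomials (S(h_1,k_3), S(h_2,k_3)) all reduce to 0 modulo the current basis, so we have a Gröbner basis.
Inter-reduce: drop elements whose leading term is divisible by another's, tail-reduce, and make monic.
Reduced Gröbner basis: {a - 2, b}.

These coincide, so the ideals are equal.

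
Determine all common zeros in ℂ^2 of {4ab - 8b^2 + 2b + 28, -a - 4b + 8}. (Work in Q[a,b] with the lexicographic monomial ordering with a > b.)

{(31/3, -7/12), (0, 2)}

Compute a lex Gröbner basis by Buchberger's algorithm.
f_1 = 4ab - 8b^2 + 2b + 28, LT = ab.
f_2 = -a - 4b + 8, LT = a.

S(f_1,f_2): lcm = ab. S = -6b^2 + 17/2b + 7.
  reduce S modulo (f_1, f_2):
  remainder -6b^2 + 17/2b + 7 ≠ 0; add h_3 = -6b^2 + 17/2b + 7 to the basis.

The other S-polynomials (S(f_1,h_3), S(f_2,h_3)) all reduce to 0 modulo the current basis, so we have a Gröbner basis.
Inter-reduce: drop elements whose leading term is divisible by another's, tail-reduce, and make monic.
Reduced Gröbner basis: {a + 4b - 8, b^2 - 17/12b - 7/6}.

Since the basis is lex-ordered, b^2 - 17/12b - 7/6 is univariate in b. Its roots are {-7/12, 2}. Back-substituting each root into the other basis elements fixes the other coordinates.
  b = -7/12: the earlier basis element becomes a - 31/3 = 0, giving a = 31/3 — point (31/3, -7/12).
  b = 2: the earlier basis element becomes a = 0, giving a = 0 — point (0, 2).
Zero-dimensionality of the ideal guarantees finitely many solutions over ℂ.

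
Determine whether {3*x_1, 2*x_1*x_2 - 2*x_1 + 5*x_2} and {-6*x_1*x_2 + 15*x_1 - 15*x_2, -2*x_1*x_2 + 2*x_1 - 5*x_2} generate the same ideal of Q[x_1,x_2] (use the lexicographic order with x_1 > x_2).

Two ideals are equal iff their reduced Gröbner bases coincide (the reduced basis is unique for a fixed ordering).
Buchberger on the first generating set:
f_1 = 3*x_1, LT = x_1.
f_2 = 2*x_1*x_2 - 2*x_1 + 5*x_2, LT = x_1*x_2.

S(f_1,f_2): lcm = x_1*x_2. S = x_1 - 5/2*x_2.
  leading term x_1: subtract (1/3)·f_1 from x_1 - 5/2*x_2 → -5/2*x_2
  leading term x_2: no divisor's leading term divides it; move -5/2*x_2 to the remainder.
  remainder -5/2*x_2 ≠ 0; add g_3 = -5/2*x_2 to the basis.

The other S-polynomials (S(f_1,g_3), S(f_2,g_3)) all reduce to 0 modulo the current basis, so we have a Gröbner basis.
Inter-reduce: drop elements whose leading term is divisible by another's, tail-reduce, and make monic.
Reduced Gröbner basis: {x_1, x_2}.

Buchberger on the second generating set:
h_1 = -6*x_1*x_2 + 15*x_1 - 15*x_2, LT = x_1*x_2.
h_2 = -2*x_1*x_2 + 2*x_1 - 5*x_2, LT = x_1*x_2.

S(h_1,h_2): lcm = x_1*x_2. S = -3/2*x_1.
  leading term x_1: no divisor's leading term divides it; move -3/2*x_1 to the remainder.
  remainder -3/2*x_1 ≠ 0; add k_3 = -3/2*x_1 to the basis.

S(h_1,k_3): lcm = x_1*x_2. S = -5/2*x_1 + 5/2*x_2.
  leading term x_1: subtract (5/3)·k_3 from -5/2*x_1 + 5/2*x_2 → 5/2*x_2
  leading term x_2: no divisor's leading term divides it; move 5/2*x_2 to the remainder.
  remainder 5/2*x_2 ≠ 0; add k_4 = 5/2*x_2 to the basis.

The other S-polynomials (S(h_2,k_3), S(h_1,k_4), S(h_2,k_4), S(k_3,k_4)) all reduce to 0 modulo the current basis, so we have a Gröbner basis.
Inter-reduce: drop elements whose leading term is divisible by another's, tail-reduce, and make monic.
Reduced Gröbner basis: {x_1, x_2}.

These coincide, so the ideals are equal.

Yes, the ideals are equal.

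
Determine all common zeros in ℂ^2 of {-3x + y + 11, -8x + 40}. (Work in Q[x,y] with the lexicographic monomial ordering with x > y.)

Compute a lex Gröbner basis by Buchberger's algorithm.
f_1 = -3x + y + 11, LT = x.
f_2 = -8x + 40, LT = x.

S(f_1,f_2): lcm = x. S = -1/3y + 4/3.
  leading term y: no divisor's leading term divides it; move -1/3y to the remainder.
  leading term 1: no divisor's leading term divides it; move 4/3 to the remainder.
  remainder -1/3y + 4/3 ≠ 0; add h_3 = -1/3y + 4/3 to the basis.

The other S-polynomials (S(f_1,h_3), S(f_2,h_3)) all reduce to 0 modulo the current basis, so we have a Gröbner basis.
Inter-reduce: drop elements whose leading term is divisible by another's, tail-reduce, and make monic.
Reduced Gröbner basis: {x - 5, y - 4}.

Since the basis is lex-ordered, y - 4 is univariate in y. Its roots are {4}. Back-substituting each root into the other basis elements fixes the other coordinates.
  y = 4: the earlier basis element becomes x - 5 = 0, giving x = 5 — point (5, 4).

{(5, 4)}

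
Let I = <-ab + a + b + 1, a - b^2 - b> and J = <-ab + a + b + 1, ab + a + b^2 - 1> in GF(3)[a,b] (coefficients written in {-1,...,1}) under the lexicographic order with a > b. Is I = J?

Since reduced Gröbner bases are canonical representatives of ideals under a given ordering, it suffices to compute and compare them.
Buchberger on the first generating set:
f_1 = -ab + a + b + 1, LT = ab.
f_2 = a - b^2 - b, LT = a.

S(f_1,f_2): lcm = ab. S = -a + b^3 + b^2 - b - 1.
  reduce S modulo (f_1, f_2):
  remainder b^3 + b - 1 ≠ 0; add g_3 = b^3 + b - 1 to the basis.

The other S-polynomials (S(f_1,g_3), S(f_2,g_3)) all reduce to 0 modulo the current basis, so we have a Gröbner basis.
Inter-reduce: drop elements whose leading term is divisible by another's, tail-reduce, and make monic.
Reduced Gröbner basis: {a - b^2 - b, b^3 + b - 1}.

Buchberger on the second generating set:
h_1 = -ab + a + b + 1, LT = ab.
h_2 = ab + a + b^2 - 1, LT = ab.

S(h_1,h_2): lcm = ab. S = a - b^2 - b.
  reduce S modulo (h_1, h_2):
  remainder a - b^2 - b ≠ 0; add k_3 = a - b^2 - b to the basis.

S(h_1,k_3): lcm = ab. S = -a + b^3 + b^2 - b - 1.
  reduce S modulo (h_1, h_2, k_3):
  remainder b^3 + b - 1 ≠ 0; add k_4 = b^3 + b - 1 to the basis.

The other S-polynomials (S(h_2,k_3), S(h_1,k_4), S(h_2,k_4), S(k_3,k_4)) all reduce to 0 modulo the current basis, so we have a Gröbner basis.
Inter-reduce: drop elements whose leading term is divisible by another's, tail-reduce, and make monic.
Reduced Gröbner basis: {a - b^2 - b, b^3 + b - 1}.

Same reduced basis, so the two generating sets span the same ideal.

Yes, the ideals are equal.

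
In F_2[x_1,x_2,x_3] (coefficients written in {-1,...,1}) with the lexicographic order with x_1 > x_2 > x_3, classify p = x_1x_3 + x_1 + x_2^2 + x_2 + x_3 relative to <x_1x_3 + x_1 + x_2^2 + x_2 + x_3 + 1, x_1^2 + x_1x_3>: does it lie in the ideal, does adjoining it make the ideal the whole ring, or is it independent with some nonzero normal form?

Adjoining x_1x_3 + x_1 + x_2^2 + x_2 + x_3 makes the ideal the whole ring: the system is inconsistent.

First compute the reduced Gröbner basis of I by Buchberger's algorithm.
f_1 = x_1x_3 + x_1 + x_2^2 + x_2 + x_3 + 1, LT = x_1x_3.
f_2 = x_1^2 + x_1x_3, LT = x_1^2.

S(f_1,f_2): lcm = x_1^2x_3. S = x_1^2 + x_1x_2^2 + x_1x_2 + x_1x_3^2 + x_1x_3 + x_1.
  leading term x_1^2: subtract (1)·f_2 from x_1^2 + x_1x_2^2 + x_1x_2 + x_1x_3^2 + x_1x_3 + x_1 → x_1x_2^2 + x_1x_2 + x_1x_3^2 + x_1
  leading term x_1x_2^2: no divisor's leading term divides it; move x_1x_2^2 to the remainder.
  leading term x_1x_2: no divisor's leading term divides it; move x_1x_2 to the remainder.
  leading term x_1x_3^2: subtract (x_3)·f_1 from x_1x_3^2 + x_1 → x_1x_3 + x_1 + x_2^2x_3 + x_2x_3 + x_3^2 + x_3
  leading term x_1x_3: subtract (1)·f_1 from x_1x_3 + x_1 + x_2^2x_3 + x_2x_3 + x_3^2 + x_3 → x_2^2x_3 + x_2^2 + x_2x_3 + x_2 + x_3^2 + 1
  leading term x_2^2x_3: no divisor's leading term divides it; move x_2^2x_3 to the remainder.
  leading term x_2^2: no divisor's leading term divides it; move x_2^2 to the remainder.
  leading term x_2x_3: no divisor's leading term divides it; move x_2x_3 to the remainder.
  leading term x_2: no divisor's leading term divides it; move x_2 to the remainder.
  leading term x_3^2: no divisor's leading term divides it; move x_3^2 to the remainder.
  leading term 1: no divisor's leading term divides it; move 1 to the remainder.
  remainder x_1x_2^2 + x_1x_2 + x_2^2x_3 + x_2^2 + x_2x_3 + x_2 + x_3^2 + 1 ≠ 0; add h_3 = x_1x_2^2 + x_1x_2 + x_2^2x_3 + x_2^2 + x_2x_3 + x_2 + x_3^2 + 1 to the basis.

S(f_1,h_3): lcm = x_1x_2^2x_3. S = x_1x_2^2 + x_1x_2x_3 + x_2^4 + x_2^3 + x_2^2x_3^2 + x_2^2 + x_2x_3^2 + x_2x_3 + x_3^3 + x_3.
  leading term x_1x_2^2: subtract (1)·h_3 from x_1x_2^2 + x_1x_2x_3 + x_2^4 + x_2^3 + x_2^2x_3^2 + x_2^2 + x_2x_3^2 + x_2x_3 + x_3^3 + x_3 → x_1x_2x_3 + x_1x_2 + x_2^4 + x_2^3 + x_2^2x_3^2 + x_2^2x_3 + x_2x_3^2 + x_2 + x_3^3 + x_3^2 + x_3 + 1
  leading term x_1x_2x_3: subtract (x_2)·f_1 from x_1x_2x_3 + x_1x_2 + x_2^4 + x_2^3 + x_2^2x_3^2 + x_2^2x_3 + x_2x_3^2 + x_2 + x_3^3 + x_3^2 + x_3 + 1 → x_2^4 + x_2^2x_3^2 + x_2^2x_3 + x_2^2 + x_2x_3^2 + x_2x_3 + x_3^3 + x_3^2 + x_3 + 1
  leading term x_2^4: no divisor's leading term divides it; move x_2^4 to the remainder.
  leading term x_2^2x_3^2: no divisor's leading term divides it; move x_2^2x_3^2 to the remainder.
  leading term x_2^2x_3: no divisor's leading term divides it; move x_2^2x_3 to the remainder.
  leading term x_2^2: no divisor's leading term divides it; move x_2^2 to the remainder.
  leading term x_2x_3^2: no divisor's leading term divides it; move x_2x_3^2 to the remainder.
  leading term x_2x_3: no divisor's leading term divides it; move x_2x_3 to the remainder.
  leading term x_3^3: no divisor's leading term divides it; move x_3^3 to the remainder.
  leading term x_3^2: no divisor's leading term divides it; move x_3^2 to the remainder.
  leading term x_3: no divisor's leading term divides it; move x_3 to the remainder.
  leading term 1: no divisor's leading term divides it; move 1 to the remainder.
  remainder x_2^4 + x_2^2x_3^2 + x_2^2x_3 + x_2^2 + x_2x_3^2 + x_2x_3 + x_3^3 + x_3^2 + x_3 + 1 ≠ 0; add h_4 = x_2^4 + x_2^2x_3^2 + x_2^2x_3 + x_2^2 + x_2x_3^2 + x_2x_3 + x_3^3 + x_3^2 + x_3 + 1 to the basis.

The other S-polynomials (S(f_2,h_3), S(f_1,h_4), S(f_2,h_4), S(h_3,h_4)) all reduce to 0 modulo the current basis, so we have a Gröbner basis.
Inter-reduce: drop elements whose leading term is divisible by another's, tail-reduce, and make monic.
Reduced Gröbner basis: {x_1^2 + x_1 + x_2^2 + x_2 + x_3 + 1, x_1x_2^2 + x_1x_2 + x_2^2x_3 + x_2^2 + x_2x_3 + x_2 + x_3^2 + 1, x_1x_3 + x_1 + x_2^2 + x_2 + x_3 + 1, x_2^4 + x_2^2x_3^2 + x_2^2x_3 + x_2^2 + x_2x_3^2 + x_2x_3 + x_3^3 + x_3^2 + x_3 + 1}.
Label its elements g_1 = x_1^2 + x_1 + x_2^2 + x_2 + x_3 + 1, g_2 = x_1x_2^2 + x_1x_2 + x_2^2x_3 + x_2^2 + x_2x_3 + x_2 + x_3^2 + 1, g_3 = x_1x_3 + x_1 + x_2^2 + x_2 + x_3 + 1, g_4 = x_2^4 + x_2^2x_3^2 + x_2^2x_3 + x_2^2 + x_2x_3^2 + x_2x_3 + x_3^3 + x_3^2 + x_3 + 1.

Reduce p = x_1x_3 + x_1 + x_2^2 + x_2 + x_3 modulo G:
  leading term x_1x_3: subtract (1)·g_3 from x_1x_3 + x_1 + x_2^2 + x_2 + x_3 → 1
  leading term 1: no divisor's leading term divides it; move 1 to the remainder.
  normal form = 1.
The normal form is nonzero, so p ∉ I. Since p minus its normal form lies in I, I + (p) = I + (r) where r = 1; decide whether this ideal is the whole ring.
Here r = 1 is a nonzero constant, hence a unit: 1 ∈ I + (p), the Gröbner basis of I + (p) is {1}, and the enlarged system has no common solution — adjoining p is inconsistent.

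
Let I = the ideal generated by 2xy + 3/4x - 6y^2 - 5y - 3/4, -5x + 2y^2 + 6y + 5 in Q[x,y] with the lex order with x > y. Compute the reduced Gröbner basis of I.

G = {x - 2/5y^2 - 6/5y - 1, y^3 - 33/8y^2 - 21/8y}

f_1 = 2xy + 3/4x - 6y^2 - 5y - 3/4, LT = xy.
f_2 = -5x + 2y^2 + 6y + 5, LT = x.

S(f_1,f_2): lcm = xy. S = 3/8x + 2/5y^3 - 9/5y^2 - 3/2y - 3/8.
  leading term x: subtract (-3/40)·f_2 from 3/8x + 2/5y^3 - 9/5y^2 - 3/2y - 3/8 → 2/5y^3 - 33/20y^2 - 21/20y
  leading term y^3: no divisor's leading term divides it; move 2/5y^3 to the remainder.
  leading term y^2: no divisor's leading term divides it; move -33/20y^2 to the remainder.
  leading term y: no divisor's leading term divides it; move -21/20y to the remainder.
  remainder 2/5y^3 - 33/20y^2 - 21/20y ≠ 0; add g_3 = 2/5y^3 - 33/20y^2 - 21/20y to the basis.

The other S-polynomials (S(f_1,g_3), S(f_2,g_3)) all reduce to 0 modulo the current basis, so we have a Gröbner basis.
Inter-reduce: drop elements whose leading term is divisible by another's, tail-reduce, and make monic.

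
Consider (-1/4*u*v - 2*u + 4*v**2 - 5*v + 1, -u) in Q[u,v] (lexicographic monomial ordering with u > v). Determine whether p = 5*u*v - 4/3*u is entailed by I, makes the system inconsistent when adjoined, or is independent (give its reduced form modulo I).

First compute the reduced Gröbner basis of I by Buchberger's algorithm.
f_1 = -1/4*u*v - 2*u + 4*v**2 - 5*v + 1, LT = u*v.
f_2 = -u, LT = u.

S(f_1,f_2): lcm = u*v. S = 8*u - 16*v**2 + 20*v - 4.
  reduce S modulo (f_1, f_2):
  remainder -16*v**2 + 20*v - 4 ≠ 0; add h_3 = -16*v**2 + 20*v - 4 to the basis.

The other S-polynomials (S(f_1,h_3), S(f_2,h_3)) all reduce to 0 modulo the current basis, so we have a Gröbner basis.
Inter-reduce: drop elements whose leading term is divisible by another's, tail-reduce, and make monic.
Reduced Gröbner basis: {u, v**2 - 5/4*v + 1/4}.
Label its elements g_1 = u, g_2 = v**2 - 5/4*v + 1/4.

Reduce p = 5*u*v - 4/3*u modulo G:
  leading term u*v: subtract (5*v)·g_1 from 5*u*v - 4/3*u → -4/3*u
  leading term u: subtract (-4/3)·g_1 from -4/3*u → 0
  normal form = 0.
Since the normal form is 0, p ∈ I.

Ideal membership is decidable via reduction modulo a Gröbner basis.

5*u*v - 4/3*u lies in I (it reduces to 0).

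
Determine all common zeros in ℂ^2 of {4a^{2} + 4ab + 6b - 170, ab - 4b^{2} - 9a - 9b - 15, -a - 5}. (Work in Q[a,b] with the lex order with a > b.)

Compute a lex Gröbner basis by Buchberger's algorithm.
f_1 = 4a^{2} + 4ab + 6b - 170, LT = a^{2}.
f_2 = ab - 9a - 4b^{2} - 9b - 15, LT = ab.
f_3 = -a - 5, LT = a.

S(f_1,f_2): lcm = a^{2}b. S = 9a^{2} + 5ab^{2} + 9ab + 15a + \tfrac{3}{2}b^{2} - \tfrac{85}{2}b.
  reduce S modulo (f_1, f_2, f_3):
  remainder 20b^{3} + \tfrac{453}{2}b^{2} + 424b - \tfrac{2085}{2} ≠ 0; add h_4 = 20b^{3} + \tfrac{453}{2}b^{2} + 424b - \tfrac{2085}{2} to the basis.

S(f_1,f_3): lcm = a^{2}. S = ab - 5a + \tfrac{3}{2}b - \tfrac{85}{2}.
  reduce S modulo (f_1, f_2, f_3, h_4):
  remainder 4b^{2} + \tfrac{21}{2}b - \tfrac{95}{2} ≠ 0; add h_5 = 4b^{2} + \tfrac{21}{2}b - \tfrac{95}{2} to the basis.

S(f_2,f_3): lcm = ab. S = -9a - 4b^{2} - 14b - 15.
  reduce S modulo (f_1, f_2, f_3, h_4, h_5):
  remainder -\tfrac{7}{2}b - \tfrac{35}{2} ≠ 0; add h_6 = -\tfrac{7}{2}b - \tfrac{35}{2} to the basis.

The other S-polynomials (S(f_1,h_4), S(f_2,h_4), S(f_3,h_4), S(f_1,h_5), S(f_2,h_5), S(f_3,h_5), S(h_4,h_5), S(f_1,h_6), S(f_2,h_6), S(f_3,h_6), S(h_4,h_6), S(h_5,h_6)) all reduce to 0 modulo the current basis, so we have a Gröbner basis.
Inter-reduce: drop elements whose leading term is divisible by another's, tail-reduce, and make monic.
Reduced Gröbner basis: {a + 5, b + 5}.

The lex basis is triangular: the last element involves only b. Solving b + 5 = 0 gives b ∈ {-5}; substituting each value into the earlier elements determines the remaining variables.
  b = -5: the earlier basis element becomes a + 5 = 0, giving a = -5 — point (-5, -5).

{(-5, -5)}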